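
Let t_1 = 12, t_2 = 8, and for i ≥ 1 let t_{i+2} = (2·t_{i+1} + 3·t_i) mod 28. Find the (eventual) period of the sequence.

6

Computing terms: t_1 = 12, t_2 = 8, t_3 = 24, t_4 = 16, t_5 = 20, t_6 = 4, t_7 = 12, t_8 = 8.
The sequence repeats with period 6.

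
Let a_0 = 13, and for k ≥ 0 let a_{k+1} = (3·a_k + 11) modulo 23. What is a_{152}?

a_0 = 13,  a_1 = 4,  a_2 = 0,  a_3 = 11,  a_4 = 21,  a_5 = 5,  a_6 = 3,  a_7 = 20,  a_8 = 2,  a_9 = 17,  a_{10} = 16,  a_{11} = 13.
Since a_{11} = a_0 = 13, the sequence is periodic with period 11.
(152 - 0) mod 11 = 9, so a_{152} = a_9 = 17.

17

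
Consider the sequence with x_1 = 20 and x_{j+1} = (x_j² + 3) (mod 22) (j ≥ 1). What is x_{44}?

15

x_1 = 20,  x_2 = 7,  x_3 = 8,  x_4 = 1,  x_5 = 4,  x_6 = 19,  x_7 = 12,  x_8 = 15,  x_9 = 8.
Since x_9 = x_3 = 8, the sequence is eventually periodic: after a pre-period of length 2 it cycles with period 6.
For j ≥ 3, x_j depends only on (j - 3) mod 6. (44 - 3) mod 6 = 5, so x_{44} = x_8 = 15.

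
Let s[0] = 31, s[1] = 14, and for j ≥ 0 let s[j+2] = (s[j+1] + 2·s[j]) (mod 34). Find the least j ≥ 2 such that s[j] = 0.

7

Listing terms: s[0] = 31; s[1] = 14; s[2] = 8; s[3] = 2; s[4] = 18; s[5] = 22; s[6] = 24; s[7] = 0; s[8] = 14; s[9] = 14; s[10] = 8.
Since (s[9], s[10]) = (s[1], s[2]) = (14, 8) (two consecutive terms determine the rest), the sequence is eventually periodic: after a pre-period of length 1 it cycles with period 8.
The value 0 first appears (with j ≥ 2) at s[7].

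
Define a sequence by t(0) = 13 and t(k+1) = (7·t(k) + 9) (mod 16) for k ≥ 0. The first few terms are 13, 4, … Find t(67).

Computing terms: t(0) = 13,  t(1) = 4,  t(2) = 5,  t(3) = 12,  t(4) = 13.
The sequence repeats with period 4.
So t(67) = t(0 + ((67-0) mod 4)) = t(3) = 12.

12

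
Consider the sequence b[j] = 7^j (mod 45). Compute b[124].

16

b[1] = 7, b[2] = 4, b[3] = 28, b[4] = 16, b[5] = 22, b[6] = 19, b[7] = 43, b[8] = 31, b[9] = 37, b[10] = 34, b[11] = 13, b[12] = 1, b[13] = 7.
The sequence repeats with period 12.
(124 - 1) mod 12 = 3, so b[124] = b[4] = 16.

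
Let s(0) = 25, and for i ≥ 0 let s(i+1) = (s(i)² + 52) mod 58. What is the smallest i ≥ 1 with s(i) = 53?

7

We have s(0) = 25,  s(1) = 39,  s(2) = 7,  s(3) = 43,  s(4) = 45,  s(5) = 47,  s(6) = 57,  s(7) = 53,  s(8) = 19,  s(9) = 7.
Since s(9) = s(2) = 7, the sequence is eventually periodic: after a pre-period of length 2 it cycles with period 7.
The value 53 first appears (with i ≥ 1) at s(7).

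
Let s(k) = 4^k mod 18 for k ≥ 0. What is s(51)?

10

We have s(0) = 1, s(1) = 4, s(2) = 16, s(3) = 10, s(4) = 4.
Since s(4) = s(1) = 4, the sequence is eventually periodic: after a pre-period of length 1 it cycles with period 3.
For k ≥ 1, s(k) depends only on (k - 1) mod 3. (51 - 1) mod 3 = 2, so s(51) = s(3) = 10.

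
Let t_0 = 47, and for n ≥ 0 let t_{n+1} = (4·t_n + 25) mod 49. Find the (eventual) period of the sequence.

We have t_0 = 47; t_1 = 17; t_2 = 44; t_3 = 5; t_4 = 45; t_5 = 9; t_6 = 12; t_7 = 24; t_8 = 23; t_9 = 19; t_{10} = 3; t_{11} = 37; t_{12} = 26; t_{13} = 31; t_{14} = 2; t_{15} = 33; t_{16} = 10; t_{17} = 16; t_{18} = 40; t_{19} = 38; t_{20} = 30; t_{21} = 47.
Since t_{21} = t_0 = 47, the sequence is periodic with period 21.

21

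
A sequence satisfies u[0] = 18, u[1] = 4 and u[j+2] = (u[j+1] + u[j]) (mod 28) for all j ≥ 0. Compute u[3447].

14

u[0] = 18, u[1] = 4, u[2] = 22, u[3] = 26, u[4] = 20, u[5] = 18, u[6] = 10, u[7] = 0, u[8] = 10, u[9] = 10, u[10] = 20, u[11] = 2, u[12] = 22, u[13] = 24, u[14] = 18, u[15] = 14, u[16] = 4, u[17] = 18, u[18] = 22, u[19] = 12, u[20] = 6, u[21] = 18, u[22] = 24, u[23] = 14, u[24] = 10, u[25] = 24, u[26] = 6, u[27] = 2, u[28] = 8, u[29] = 10, u[30] = 18, u[31] = 0, u[32] = 18, u[33] = 18, u[34] = 8, u[35] = 26, u[36] = 6, u[37] = 4, u[38] = 10, u[39] = 14, u[40] = 24, u[41] = 10, u[42] = 6, u[43] = 16, u[44] = 22, u[45] = 10, u[46] = 4, u[47] = 14, u[48] = 18, u[49] = 4.
Since (u[48], u[49]) = (u[0], u[1]) = (18, 4) (two consecutive terms determine the rest), the sequence is periodic with period 48.
(3447 - 0) mod 48 = 39, so u[3447] = u[39] = 14.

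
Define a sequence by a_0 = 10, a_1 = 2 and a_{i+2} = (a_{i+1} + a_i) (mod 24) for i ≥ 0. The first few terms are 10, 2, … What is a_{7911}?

22

Computing terms: a_0 = 10,  a_1 = 2,  a_2 = 12,  a_3 = 14,  a_4 = 2,  a_5 = 16,  a_6 = 18,  a_7 = 10,  a_8 = 4,  a_9 = 14,  a_{10} = 18,  a_{11} = 8,  a_{12} = 2,  a_{13} = 10,  a_{14} = 12,  a_{15} = 22,  a_{16} = 10,  a_{17} = 8,  a_{18} = 18,  a_{19} = 2,  a_{20} = 20,  a_{21} = 22,  a_{22} = 18,  a_{23} = 16,  a_{24} = 10,  a_{25} = 2.
The sequence repeats with period 24.
So a_{7911} = a_{0 + ((7911-0) mod 24)} = a_{15} = 22.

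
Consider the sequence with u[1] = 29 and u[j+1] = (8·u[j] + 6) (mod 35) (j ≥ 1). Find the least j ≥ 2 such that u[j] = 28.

2

We have u[1] = 29; u[2] = 28; u[3] = 20; u[4] = 26; u[5] = 4; u[6] = 3; u[7] = 30; u[8] = 1; u[9] = 14; u[10] = 13; u[11] = 5; u[12] = 11; u[13] = 24; u[14] = 23; u[15] = 15; u[16] = 21; u[17] = 34; u[18] = 33; u[19] = 25; u[20] = 31; u[21] = 9; u[22] = 8; u[23] = 0; u[24] = 6; u[25] = 19; u[26] = 18; u[27] = 10; u[28] = 16; u[29] = 29.
The sequence repeats with period 28.
The value 28 first appears (with j ≥ 2) at u[2].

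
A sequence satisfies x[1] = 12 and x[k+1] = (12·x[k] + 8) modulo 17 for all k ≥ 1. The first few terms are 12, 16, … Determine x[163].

13

x[1] = 12,  x[2] = 16,  x[3] = 13,  x[4] = 11,  x[5] = 4,  x[6] = 5,  x[7] = 0,  x[8] = 8,  x[9] = 2,  x[10] = 15,  x[11] = 1,  x[12] = 3,  x[13] = 10,  x[14] = 9,  x[15] = 14,  x[16] = 6,  x[17] = 12.
Since x[17] = x[1] = 12, the sequence is periodic with period 16.
So x[163] = x[1 + ((163-1) mod 16)] = x[3] = 13.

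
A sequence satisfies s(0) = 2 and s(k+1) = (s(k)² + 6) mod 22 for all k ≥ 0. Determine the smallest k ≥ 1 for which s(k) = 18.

2

Computing terms: s(0) = 2,  s(1) = 10,  s(2) = 18,  s(3) = 0,  s(4) = 6,  s(5) = 20,  s(6) = 10.
Since s(6) = s(1) = 10, the sequence is eventually periodic: after a pre-period of length 1 it cycles with period 5.
The value 18 first appears (with k ≥ 1) at s(2).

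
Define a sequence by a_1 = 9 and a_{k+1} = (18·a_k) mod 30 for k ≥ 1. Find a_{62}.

Computing terms: a_1 = 9, a_2 = 12, a_3 = 6, a_4 = 18, a_5 = 24, a_6 = 12.
Since a_6 = a_2 = 12, the sequence is eventually periodic: after a pre-period of length 1 it cycles with period 4.
For k ≥ 2, a_k depends only on (k - 2) mod 4. (62 - 2) mod 4 = 0, so a_{62} = a_2 = 12.

12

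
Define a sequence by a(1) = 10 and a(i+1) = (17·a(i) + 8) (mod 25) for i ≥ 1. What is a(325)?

20

a(1) = 10; a(2) = 3; a(3) = 9; a(4) = 11; a(5) = 20; a(6) = 23; a(7) = 24; a(8) = 16; a(9) = 5; a(10) = 18; a(11) = 14; a(12) = 21; a(13) = 15; a(14) = 13; a(15) = 4; a(16) = 1; a(17) = 0; a(18) = 8; a(19) = 19; a(20) = 6; a(21) = 10.
The sequence repeats with period 20.
So a(325) = a(1 + ((325-1) mod 20)) = a(5) = 20.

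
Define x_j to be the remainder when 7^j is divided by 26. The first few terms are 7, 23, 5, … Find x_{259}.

19

We have x_1 = 7; x_2 = 23; x_3 = 5; x_4 = 9; x_5 = 11; x_6 = 25; x_7 = 19; x_8 = 3; x_9 = 21; x_{10} = 17; x_{11} = 15; x_{12} = 1; x_{13} = 7.
Since x_{13} = x_1 = 7, the sequence is periodic with period 12.
So x_{259} = x_{1 + ((259-1) mod 12)} = x_7 = 19.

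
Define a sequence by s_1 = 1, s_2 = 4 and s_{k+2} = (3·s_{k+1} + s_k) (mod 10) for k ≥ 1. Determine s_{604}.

s_1 = 1, s_2 = 4, s_3 = 3, s_4 = 3, s_5 = 2, s_6 = 9, s_7 = 9, s_8 = 6, s_9 = 7, s_{10} = 7, s_{11} = 8, s_{12} = 1, s_{13} = 1, s_{14} = 4.
The sequence repeats with period 12.
(604 - 1) mod 12 = 3, so s_{604} = s_4 = 3.

3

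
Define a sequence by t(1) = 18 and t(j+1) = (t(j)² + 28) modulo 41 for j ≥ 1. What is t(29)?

10

t(1) = 18, t(2) = 24, t(3) = 30, t(4) = 26, t(5) = 7, t(6) = 36, t(7) = 12, t(8) = 8, t(9) = 10, t(10) = 5, t(11) = 12.
Since t(11) = t(7) = 12, the sequence is eventually periodic: after a pre-period of length 6 it cycles with period 4.
For j ≥ 7, t(j) depends only on (j - 7) mod 4. (29 - 7) mod 4 = 2, so t(29) = t(9) = 10.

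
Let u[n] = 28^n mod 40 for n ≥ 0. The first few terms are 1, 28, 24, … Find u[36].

16

Computing terms: u[0] = 1; u[1] = 28; u[2] = 24; u[3] = 32; u[4] = 16; u[5] = 8; u[6] = 24.
Since u[6] = u[2] = 24, the sequence is eventually periodic: after a pre-period of length 2 it cycles with period 4.
For n ≥ 2, u[n] depends only on (n - 2) mod 4. (36 - 2) mod 4 = 2, so u[36] = u[4] = 16.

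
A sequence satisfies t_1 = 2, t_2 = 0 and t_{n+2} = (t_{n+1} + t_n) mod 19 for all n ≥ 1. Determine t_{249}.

Listing terms: t_1 = 2; t_2 = 0; t_3 = 2; t_4 = 2; t_5 = 4; t_6 = 6; t_7 = 10; t_8 = 16; t_9 = 7; t_{10} = 4; t_{11} = 11; t_{12} = 15; t_{13} = 7; t_{14} = 3; t_{15} = 10; t_{16} = 13; t_{17} = 4; t_{18} = 17; t_{19} = 2; t_{20} = 0.
The sequence repeats with period 18.
So t_{249} = t_{1 + ((249-1) mod 18)} = t_{15} = 10.

10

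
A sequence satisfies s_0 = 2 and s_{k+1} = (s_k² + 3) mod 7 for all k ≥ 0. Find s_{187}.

0

s_0 = 2, s_1 = 0, s_2 = 3, s_3 = 5, s_4 = 0.
Since s_4 = s_1 = 0, the sequence is eventually periodic: after a pre-period of length 1 it cycles with period 3.
For k ≥ 1, s_k depends only on (k - 1) mod 3. (187 - 1) mod 3 = 0, so s_{187} = s_1 = 0.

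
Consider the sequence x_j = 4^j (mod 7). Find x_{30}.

Computing terms: x_1 = 4; x_2 = 2; x_3 = 1; x_4 = 4.
Since x_4 = x_1 = 4, the sequence is periodic with period 3.
So x_{30} = x_{1 + ((30-1) mod 3)} = x_3 = 1.

1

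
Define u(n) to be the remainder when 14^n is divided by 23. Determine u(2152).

u(1) = 14, u(2) = 12, u(3) = 7, u(4) = 6, u(5) = 15, u(6) = 3, u(7) = 19, u(8) = 13, u(9) = 21, u(10) = 18, u(11) = 22, u(12) = 9, u(13) = 11, u(14) = 16, u(15) = 17, u(16) = 8, u(17) = 20, u(18) = 4, u(19) = 10, u(20) = 2, u(21) = 5, u(22) = 1, u(23) = 14.
Since u(23) = u(1) = 14, the sequence is periodic with period 22.
(2152 - 1) mod 22 = 17, so u(2152) = u(18) = 4.

4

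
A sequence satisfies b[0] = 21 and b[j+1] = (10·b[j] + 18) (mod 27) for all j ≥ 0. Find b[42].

b[0] = 21,  b[1] = 12,  b[2] = 3,  b[3] = 21.
The sequence repeats with period 3.
So b[42] = b[0 + ((42-0) mod 3)] = b[0] = 21.

21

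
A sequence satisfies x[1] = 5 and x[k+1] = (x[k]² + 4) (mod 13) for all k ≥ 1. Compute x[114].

We have x[1] = 5, x[2] = 3, x[3] = 0, x[4] = 4, x[5] = 7, x[6] = 1, x[7] = 5.
Since x[7] = x[1] = 5, the sequence is periodic with period 6.
So x[114] = x[1 + ((114-1) mod 6)] = x[6] = 1.

1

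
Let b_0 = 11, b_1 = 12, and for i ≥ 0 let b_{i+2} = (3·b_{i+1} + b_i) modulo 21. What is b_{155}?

b_0 = 11, b_1 = 12, b_2 = 5, b_3 = 6, b_4 = 2, b_5 = 12, b_6 = 17, b_7 = 0, b_8 = 17, b_9 = 9, b_{10} = 2, b_{11} = 15, b_{12} = 5, b_{13} = 9, b_{14} = 11, b_{15} = 0, b_{16} = 11, b_{17} = 12.
The sequence repeats with period 16.
(155 - 0) mod 16 = 11, so b_{155} = b_{11} = 15.

15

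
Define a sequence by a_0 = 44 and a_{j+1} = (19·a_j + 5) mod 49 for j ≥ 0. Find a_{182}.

Computing terms: a_0 = 44; a_1 = 8; a_2 = 10; a_3 = 48; a_4 = 35; a_5 = 33; a_6 = 44.
The sequence repeats with period 6.
(182 - 0) mod 6 = 2, so a_{182} = a_2 = 10.

10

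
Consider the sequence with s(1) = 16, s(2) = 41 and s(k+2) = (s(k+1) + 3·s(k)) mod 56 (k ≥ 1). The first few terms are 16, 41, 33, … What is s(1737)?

1

Listing terms: s(1) = 16, s(2) = 41, s(3) = 33, s(4) = 44, s(5) = 31, s(6) = 51, s(7) = 32, s(8) = 17, s(9) = 1, s(10) = 52, s(11) = 55, s(12) = 43, s(13) = 40, s(14) = 1, s(15) = 9, s(16) = 12, s(17) = 39, s(18) = 19, s(19) = 24, s(20) = 25, s(21) = 41, s(22) = 4, s(23) = 15, s(24) = 27, s(25) = 16, s(26) = 41.
Since (s(25), s(26)) = (s(1), s(2)) = (16, 41) (two consecutive terms determine the rest), the sequence is periodic with period 24.
So s(1737) = s(1 + ((1737-1) mod 24)) = s(9) = 1.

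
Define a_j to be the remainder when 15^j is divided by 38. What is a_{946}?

23

We have a_0 = 1; a_1 = 15; a_2 = 35; a_3 = 31; a_4 = 9; a_5 = 21; a_6 = 11; a_7 = 13; a_8 = 5; a_9 = 37; a_{10} = 23; a_{11} = 3; a_{12} = 7; a_{13} = 29; a_{14} = 17; a_{15} = 27; a_{16} = 25; a_{17} = 33; a_{18} = 1.
The sequence repeats with period 18.
So a_{946} = a_{0 + ((946-0) mod 18)} = a_{10} = 23.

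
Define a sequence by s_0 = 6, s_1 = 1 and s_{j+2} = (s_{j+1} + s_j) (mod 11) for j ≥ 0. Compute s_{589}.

s_0 = 6, s_1 = 1, s_2 = 7, s_3 = 8, s_4 = 4, s_5 = 1, s_6 = 5, s_7 = 6, s_8 = 0, s_9 = 6, s_{10} = 6, s_{11} = 1.
Since (s_{10}, s_{11}) = (s_0, s_1) = (6, 1) (two consecutive terms determine the rest), the sequence is periodic with period 10.
So s_{589} = s_{0 + ((589-0) mod 10)} = s_9 = 6.

6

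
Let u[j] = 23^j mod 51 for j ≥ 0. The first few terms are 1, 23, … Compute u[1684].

Computing terms: u[0] = 1,  u[1] = 23,  u[2] = 19,  u[3] = 29,  u[4] = 4,  u[5] = 41,  u[6] = 25,  u[7] = 14,  u[8] = 16,  u[9] = 11,  u[10] = 49,  u[11] = 5,  u[12] = 13,  u[13] = 44,  u[14] = 43,  u[15] = 20,  u[16] = 1.
The sequence repeats with period 16.
(1684 - 0) mod 16 = 4, so u[1684] = u[4] = 4.

4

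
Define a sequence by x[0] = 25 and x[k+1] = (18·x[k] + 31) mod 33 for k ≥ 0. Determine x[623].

Computing terms: x[0] = 25, x[1] = 19, x[2] = 10, x[3] = 13, x[4] = 1, x[5] = 16, x[6] = 22, x[7] = 31, x[8] = 28, x[9] = 7, x[10] = 25.
The sequence repeats with period 10.
So x[623] = x[0 + ((623-0) mod 10)] = x[3] = 13.

13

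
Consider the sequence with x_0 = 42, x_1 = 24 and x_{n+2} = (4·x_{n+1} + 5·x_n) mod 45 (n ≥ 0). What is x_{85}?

24

Listing terms: x_0 = 42, x_1 = 24, x_2 = 36, x_3 = 39, x_4 = 21, x_5 = 9, x_6 = 6, x_7 = 24, x_8 = 36.
Since (x_7, x_8) = (x_1, x_2) = (24, 36) (two consecutive terms determine the rest), the sequence is eventually periodic: after a pre-period of length 1 it cycles with period 6.
For n ≥ 1, x_n depends only on (n - 1) mod 6. (85 - 1) mod 6 = 0, so x_{85} = x_1 = 24.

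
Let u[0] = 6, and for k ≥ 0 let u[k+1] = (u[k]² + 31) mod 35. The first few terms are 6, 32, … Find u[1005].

We have u[0] = 6, u[1] = 32, u[2] = 5, u[3] = 21, u[4] = 17, u[5] = 5.
Since u[5] = u[2] = 5, the sequence is eventually periodic: after a pre-period of length 2 it cycles with period 3.
For k ≥ 2, u[k] depends only on (k - 2) mod 3. (1005 - 2) mod 3 = 1, so u[1005] = u[3] = 21.

21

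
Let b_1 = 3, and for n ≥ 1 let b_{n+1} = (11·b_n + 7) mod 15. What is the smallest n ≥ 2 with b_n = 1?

We have b_1 = 3; b_2 = 10; b_3 = 12; b_4 = 4; b_5 = 6; b_6 = 13; b_7 = 0; b_8 = 7; b_9 = 9; b_{10} = 1; b_{11} = 3.
Since b_{11} = b_1 = 3, the sequence is periodic with period 10.
The value 1 first appears (with n ≥ 2) at b_{10}.

10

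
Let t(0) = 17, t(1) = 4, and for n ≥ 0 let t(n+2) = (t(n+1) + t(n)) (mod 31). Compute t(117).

19

Computing terms: t(0) = 17; t(1) = 4; t(2) = 21; t(3) = 25; t(4) = 15; t(5) = 9; t(6) = 24; t(7) = 2; t(8) = 26; t(9) = 28; t(10) = 23; t(11) = 20; t(12) = 12; t(13) = 1; t(14) = 13; t(15) = 14; t(16) = 27; t(17) = 10; t(18) = 6; t(19) = 16; t(20) = 22; t(21) = 7; t(22) = 29; t(23) = 5; t(24) = 3; t(25) = 8; t(26) = 11; t(27) = 19; t(28) = 30; t(29) = 18; t(30) = 17; t(31) = 4.
Since (t(30), t(31)) = (t(0), t(1)) = (17, 4) (two consecutive terms determine the rest), the sequence is periodic with period 30.
(117 - 0) mod 30 = 27, so t(117) = t(27) = 19.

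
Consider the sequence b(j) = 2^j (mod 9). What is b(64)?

7

b(1) = 2,  b(2) = 4,  b(3) = 8,  b(4) = 7,  b(5) = 5,  b(6) = 1,  b(7) = 2.
The sequence repeats with period 6.
(64 - 1) mod 6 = 3, so b(64) = b(4) = 7.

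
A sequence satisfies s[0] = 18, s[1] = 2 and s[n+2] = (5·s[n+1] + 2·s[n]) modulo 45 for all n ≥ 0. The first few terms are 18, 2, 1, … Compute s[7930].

11

We have s[0] = 18; s[1] = 2; s[2] = 1; s[3] = 9; s[4] = 2; s[5] = 28; s[6] = 9; s[7] = 11; s[8] = 28; s[9] = 27; s[10] = 11; s[11] = 19; s[12] = 27; s[13] = 38; s[14] = 19; s[15] = 36; s[16] = 38; s[17] = 37; s[18] = 36; s[19] = 29; s[20] = 37; s[21] = 18; s[22] = 29; s[23] = 1; s[24] = 18; s[25] = 2.
The sequence repeats with period 24.
So s[7930] = s[0 + ((7930-0) mod 24)] = s[10] = 11.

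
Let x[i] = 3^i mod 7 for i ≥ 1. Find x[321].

6

We have x[1] = 3,  x[2] = 2,  x[3] = 6,  x[4] = 4,  x[5] = 5,  x[6] = 1,  x[7] = 3.
The sequence repeats with period 6.
So x[321] = x[1 + ((321-1) mod 6)] = x[3] = 6.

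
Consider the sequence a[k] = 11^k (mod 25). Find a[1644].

16

We have a[1] = 11; a[2] = 21; a[3] = 6; a[4] = 16; a[5] = 1; a[6] = 11.
Since a[6] = a[1] = 11, the sequence is periodic with period 5.
So a[1644] = a[1 + ((1644-1) mod 5)] = a[4] = 16.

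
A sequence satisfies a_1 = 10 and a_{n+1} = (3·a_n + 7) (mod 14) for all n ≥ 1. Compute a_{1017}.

6

Listing terms: a_1 = 10,  a_2 = 9,  a_3 = 6,  a_4 = 11,  a_5 = 12,  a_6 = 1,  a_7 = 10.
The sequence repeats with period 6.
(1017 - 1) mod 6 = 2, so a_{1017} = a_3 = 6.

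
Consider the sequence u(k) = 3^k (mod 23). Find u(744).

Listing terms: u(0) = 1, u(1) = 3, u(2) = 9, u(3) = 4, u(4) = 12, u(5) = 13, u(6) = 16, u(7) = 2, u(8) = 6, u(9) = 18, u(10) = 8, u(11) = 1.
The sequence repeats with period 11.
(744 - 0) mod 11 = 7, so u(744) = u(7) = 2.

2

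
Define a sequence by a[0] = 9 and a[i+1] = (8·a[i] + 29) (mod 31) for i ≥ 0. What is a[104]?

Computing terms: a[0] = 9, a[1] = 8, a[2] = 0, a[3] = 29, a[4] = 13, a[5] = 9.
Since a[5] = a[0] = 9, the sequence is periodic with period 5.
(104 - 0) mod 5 = 4, so a[104] = a[4] = 13.

13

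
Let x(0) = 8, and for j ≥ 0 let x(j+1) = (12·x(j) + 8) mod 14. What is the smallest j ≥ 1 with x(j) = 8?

6

Computing terms: x(0) = 8,  x(1) = 6,  x(2) = 10,  x(3) = 2,  x(4) = 4,  x(5) = 0,  x(6) = 8.
Since x(6) = x(0) = 8, the sequence is periodic with period 6.
The value 8 next appears (with j ≥ 1) at x(6).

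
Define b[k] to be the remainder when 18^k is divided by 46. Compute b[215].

Computing terms: b[1] = 18,  b[2] = 2,  b[3] = 36,  b[4] = 4,  b[5] = 26,  b[6] = 8,  b[7] = 6,  b[8] = 16,  b[9] = 12,  b[10] = 32,  b[11] = 24,  b[12] = 18.
The sequence repeats with period 11.
(215 - 1) mod 11 = 5, so b[215] = b[6] = 8.

8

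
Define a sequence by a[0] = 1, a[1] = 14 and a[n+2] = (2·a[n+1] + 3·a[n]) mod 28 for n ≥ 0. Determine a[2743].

0

We have a[0] = 1,  a[1] = 14,  a[2] = 3,  a[3] = 20,  a[4] = 21,  a[5] = 18,  a[6] = 15,  a[7] = 0,  a[8] = 17,  a[9] = 6,  a[10] = 7,  a[11] = 4,  a[12] = 1,  a[13] = 14.
Since (a[12], a[13]) = (a[0], a[1]) = (1, 14) (two consecutive terms determine the rest), the sequence is periodic with period 12.
So a[2743] = a[0 + ((2743-0) mod 12)] = a[7] = 0.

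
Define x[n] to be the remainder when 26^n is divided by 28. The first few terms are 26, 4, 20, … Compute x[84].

8

We have x[1] = 26, x[2] = 4, x[3] = 20, x[4] = 16, x[5] = 24, x[6] = 8, x[7] = 12, x[8] = 4.
Since x[8] = x[2] = 4, the sequence is eventually periodic: after a pre-period of length 1 it cycles with period 6.
For n ≥ 2, x[n] depends only on (n - 2) mod 6. (84 - 2) mod 6 = 4, so x[84] = x[6] = 8.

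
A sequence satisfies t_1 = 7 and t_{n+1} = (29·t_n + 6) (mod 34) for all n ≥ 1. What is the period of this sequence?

Computing terms: t_1 = 7; t_2 = 5; t_3 = 15; t_4 = 33; t_5 = 11; t_6 = 19; t_7 = 13; t_8 = 9; t_9 = 29; t_{10} = 31; t_{11} = 21; t_{12} = 3; t_{13} = 25; t_{14} = 17; t_{15} = 23; t_{16} = 27; t_{17} = 7.
The sequence repeats with period 16.

16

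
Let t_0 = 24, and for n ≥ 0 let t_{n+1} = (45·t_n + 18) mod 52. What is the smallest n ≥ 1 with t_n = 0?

6

We have t_0 = 24, t_1 = 6, t_2 = 28, t_3 = 30, t_4 = 16, t_5 = 10, t_6 = 0, t_7 = 18, t_8 = 48, t_9 = 46, t_{10} = 8, t_{11} = 14, t_{12} = 24.
The sequence repeats with period 12.
The value 0 first appears (with n ≥ 1) at t_6.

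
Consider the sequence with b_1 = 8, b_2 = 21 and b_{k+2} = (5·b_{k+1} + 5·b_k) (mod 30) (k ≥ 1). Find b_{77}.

We have b_1 = 8; b_2 = 21; b_3 = 25; b_4 = 20; b_5 = 15; b_6 = 25; b_7 = 20.
Since (b_6, b_7) = (b_3, b_4) = (25, 20) (two consecutive terms determine the rest), the sequence is eventually periodic: after a pre-period of length 2 it cycles with period 3.
For k ≥ 3, b_k depends only on (k - 3) mod 3. (77 - 3) mod 3 = 2, so b_{77} = b_5 = 15.

15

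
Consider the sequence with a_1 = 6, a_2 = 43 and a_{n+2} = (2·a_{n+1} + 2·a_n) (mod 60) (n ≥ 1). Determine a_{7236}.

32

Listing terms: a_1 = 6; a_2 = 43; a_3 = 38; a_4 = 42; a_5 = 40; a_6 = 44; a_7 = 48; a_8 = 4; a_9 = 44; a_{10} = 36; a_{11} = 40; a_{12} = 32; a_{13} = 24; a_{14} = 52; a_{15} = 32; a_{16} = 48; a_{17} = 40; a_{18} = 56; a_{19} = 12; a_{20} = 16; a_{21} = 56; a_{22} = 24; a_{23} = 40; a_{24} = 8; a_{25} = 36; a_{26} = 28; a_{27} = 8; a_{28} = 12; a_{29} = 40; a_{30} = 44.
Since (a_{29}, a_{30}) = (a_5, a_6) = (40, 44) (two consecutive terms determine the rest), the sequence is eventually periodic: after a pre-period of length 4 it cycles with period 24.
For n ≥ 5, a_n depends only on (n - 5) mod 24. (7236 - 5) mod 24 = 7, so a_{7236} = a_{12} = 32.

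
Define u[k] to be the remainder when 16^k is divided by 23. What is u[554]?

9

u[0] = 1,  u[1] = 16,  u[2] = 3,  u[3] = 2,  u[4] = 9,  u[5] = 6,  u[6] = 4,  u[7] = 18,  u[8] = 12,  u[9] = 8,  u[10] = 13,  u[11] = 1.
The sequence repeats with period 11.
(554 - 0) mod 11 = 4, so u[554] = u[4] = 9.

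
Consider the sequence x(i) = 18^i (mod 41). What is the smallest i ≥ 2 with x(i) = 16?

4

x(1) = 18; x(2) = 37; x(3) = 10; x(4) = 16; x(5) = 1; x(6) = 18.
The sequence repeats with period 5.
The value 16 first appears (with i ≥ 2) at x(4).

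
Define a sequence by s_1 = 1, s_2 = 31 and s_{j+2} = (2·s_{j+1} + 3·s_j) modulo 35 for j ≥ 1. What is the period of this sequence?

We have s_1 = 1,  s_2 = 31,  s_3 = 30,  s_4 = 13,  s_5 = 11,  s_6 = 26,  s_7 = 15,  s_8 = 3,  s_9 = 16,  s_{10} = 6,  s_{11} = 25,  s_{12} = 33,  s_{13} = 1,  s_{14} = 31.
The sequence repeats with period 12.

12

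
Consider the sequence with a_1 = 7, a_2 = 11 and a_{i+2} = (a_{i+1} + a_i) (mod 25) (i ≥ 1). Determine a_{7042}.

Listing terms: a_1 = 7,  a_2 = 11,  a_3 = 18,  a_4 = 4,  a_5 = 22,  a_6 = 1,  a_7 = 23,  a_8 = 24,  a_9 = 22,  a_{10} = 21,  a_{11} = 18,  a_{12} = 14,  a_{13} = 7,  a_{14} = 21,  a_{15} = 3,  a_{16} = 24,  a_{17} = 2,  a_{18} = 1,  a_{19} = 3,  a_{20} = 4,  a_{21} = 7,  a_{22} = 11.
The sequence repeats with period 20.
(7042 - 1) mod 20 = 1, so a_{7042} = a_2 = 11.

11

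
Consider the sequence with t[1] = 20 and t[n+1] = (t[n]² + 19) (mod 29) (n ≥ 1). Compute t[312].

We have t[1] = 20, t[2] = 13, t[3] = 14, t[4] = 12, t[5] = 18, t[6] = 24, t[7] = 15, t[8] = 12.
Since t[8] = t[4] = 12, the sequence is eventually periodic: after a pre-period of length 3 it cycles with period 4.
For n ≥ 4, t[n] depends only on (n - 4) mod 4. (312 - 4) mod 4 = 0, so t[312] = t[4] = 12.

12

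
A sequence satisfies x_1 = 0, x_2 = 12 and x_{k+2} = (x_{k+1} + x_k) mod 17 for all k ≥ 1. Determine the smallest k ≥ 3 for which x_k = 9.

6

Computing terms: x_1 = 0; x_2 = 12; x_3 = 12; x_4 = 7; x_5 = 2; x_6 = 9; x_7 = 11; x_8 = 3; x_9 = 14; x_{10} = 0; x_{11} = 14; x_{12} = 14; x_{13} = 11; x_{14} = 8; x_{15} = 2; x_{16} = 10; x_{17} = 12; x_{18} = 5; x_{19} = 0; x_{20} = 5; x_{21} = 5; x_{22} = 10; x_{23} = 15; x_{24} = 8; x_{25} = 6; x_{26} = 14; x_{27} = 3; x_{28} = 0; x_{29} = 3; x_{30} = 3; x_{31} = 6; x_{32} = 9; x_{33} = 15; x_{34} = 7; x_{35} = 5; x_{36} = 12; x_{37} = 0; x_{38} = 12.
Since (x_{37}, x_{38}) = (x_1, x_2) = (0, 12) (two consecutive terms determine the rest), the sequence is periodic with period 36.
The value 9 first appears (with k ≥ 3) at x_6.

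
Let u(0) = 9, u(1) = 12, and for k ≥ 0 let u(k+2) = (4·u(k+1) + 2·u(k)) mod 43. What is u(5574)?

31

Listing terms: u(0) = 9, u(1) = 12, u(2) = 23, u(3) = 30, u(4) = 37, u(5) = 36, u(6) = 3, u(7) = 41, u(8) = 41, u(9) = 31, u(10) = 34, u(11) = 26, u(12) = 0, u(13) = 9, u(14) = 36, u(15) = 33, u(16) = 32, u(17) = 22, u(18) = 23, u(19) = 7, u(20) = 31, u(21) = 9, u(22) = 12.
Since (u(21), u(22)) = (u(0), u(1)) = (9, 12) (two consecutive terms determine the rest), the sequence is periodic with period 21.
So u(5574) = u(0 + ((5574-0) mod 21)) = u(9) = 31.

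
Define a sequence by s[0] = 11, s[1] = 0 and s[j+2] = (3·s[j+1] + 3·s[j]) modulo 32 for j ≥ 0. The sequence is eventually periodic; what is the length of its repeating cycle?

Listing terms: s[0] = 11, s[1] = 0, s[2] = 1, s[3] = 3, s[4] = 12, s[5] = 13, s[6] = 11, s[7] = 8, s[8] = 25, s[9] = 3, s[10] = 20, s[11] = 5, s[12] = 11, s[13] = 16, s[14] = 17, s[15] = 3, s[16] = 28, s[17] = 29, s[18] = 11, s[19] = 24, s[20] = 9, s[21] = 3, s[22] = 4, s[23] = 21, s[24] = 11, s[25] = 0.
Since (s[24], s[25]) = (s[0], s[1]) = (11, 0) (two consecutive terms determine the rest), the sequence is periodic with period 24.

24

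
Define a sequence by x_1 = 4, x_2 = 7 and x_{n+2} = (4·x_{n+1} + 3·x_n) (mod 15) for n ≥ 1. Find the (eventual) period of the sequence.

24

Listing terms: x_1 = 4,  x_2 = 7,  x_3 = 10,  x_4 = 1,  x_5 = 4,  x_6 = 4,  x_7 = 13,  x_8 = 4,  x_9 = 10,  x_{10} = 7,  x_{11} = 13,  x_{12} = 13,  x_{13} = 1,  x_{14} = 13,  x_{15} = 10,  x_{16} = 4,  x_{17} = 1,  x_{18} = 1,  x_{19} = 7,  x_{20} = 1,  x_{21} = 10,  x_{22} = 13,  x_{23} = 7,  x_{24} = 7,  x_{25} = 4,  x_{26} = 7.
Since (x_{25}, x_{26}) = (x_1, x_2) = (4, 7) (two consecutive terms determine the rest), the sequence is periodic with period 24.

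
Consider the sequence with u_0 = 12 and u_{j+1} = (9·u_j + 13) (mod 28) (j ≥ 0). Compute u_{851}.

3

Computing terms: u_0 = 12, u_1 = 9, u_2 = 10, u_3 = 19, u_4 = 16, u_5 = 17, u_6 = 26, u_7 = 23, u_8 = 24, u_9 = 5, u_{10} = 2, u_{11} = 3, u_{12} = 12.
The sequence repeats with period 12.
So u_{851} = u_{0 + ((851-0) mod 12)} = u_{11} = 3.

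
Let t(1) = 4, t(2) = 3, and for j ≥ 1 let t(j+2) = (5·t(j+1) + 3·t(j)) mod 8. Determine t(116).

t(1) = 4, t(2) = 3, t(3) = 3, t(4) = 0, t(5) = 1, t(6) = 5, t(7) = 4, t(8) = 3.
Since (t(7), t(8)) = (t(1), t(2)) = (4, 3) (two consecutive terms determine the rest), the sequence is periodic with period 6.
(116 - 1) mod 6 = 1, so t(116) = t(2) = 3.

3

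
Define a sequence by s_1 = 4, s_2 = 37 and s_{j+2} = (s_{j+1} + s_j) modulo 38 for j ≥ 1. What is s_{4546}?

Computing terms: s_1 = 4; s_2 = 37; s_3 = 3; s_4 = 2; s_5 = 5; s_6 = 7; s_7 = 12; s_8 = 19; s_9 = 31; s_{10} = 12; s_{11} = 5; s_{12} = 17; s_{13} = 22; s_{14} = 1; s_{15} = 23; s_{16} = 24; s_{17} = 9; s_{18} = 33; s_{19} = 4; s_{20} = 37.
Since (s_{19}, s_{20}) = (s_1, s_2) = (4, 37) (two consecutive terms determine the rest), the sequence is periodic with period 18.
(4546 - 1) mod 18 = 9, so s_{4546} = s_{10} = 12.

12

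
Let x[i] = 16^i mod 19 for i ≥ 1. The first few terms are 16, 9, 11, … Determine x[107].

Computing terms: x[1] = 16, x[2] = 9, x[3] = 11, x[4] = 5, x[5] = 4, x[6] = 7, x[7] = 17, x[8] = 6, x[9] = 1, x[10] = 16.
Since x[10] = x[1] = 16, the sequence is periodic with period 9.
So x[107] = x[1 + ((107-1) mod 9)] = x[8] = 6.

6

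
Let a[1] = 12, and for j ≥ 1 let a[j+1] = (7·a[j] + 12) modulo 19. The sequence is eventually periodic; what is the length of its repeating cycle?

Computing terms: a[1] = 12,  a[2] = 1,  a[3] = 0,  a[4] = 12.
Since a[4] = a[1] = 12, the sequence is periodic with period 3.

3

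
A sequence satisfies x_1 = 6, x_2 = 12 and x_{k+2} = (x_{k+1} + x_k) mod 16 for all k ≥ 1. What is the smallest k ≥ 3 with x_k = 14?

4

We have x_1 = 6, x_2 = 12, x_3 = 2, x_4 = 14, x_5 = 0, x_6 = 14, x_7 = 14, x_8 = 12, x_9 = 10, x_{10} = 6, x_{11} = 0, x_{12} = 6, x_{13} = 6, x_{14} = 12.
The sequence repeats with period 12.
The value 14 first appears (with k ≥ 3) at x_4.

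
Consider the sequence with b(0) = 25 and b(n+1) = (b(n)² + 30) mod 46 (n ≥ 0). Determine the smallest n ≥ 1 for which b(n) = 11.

1

b(0) = 25,  b(1) = 11,  b(2) = 13,  b(3) = 15,  b(4) = 25.
Since b(4) = b(0) = 25, the sequence is periodic with period 4.
The value 11 first appears (with n ≥ 1) at b(1).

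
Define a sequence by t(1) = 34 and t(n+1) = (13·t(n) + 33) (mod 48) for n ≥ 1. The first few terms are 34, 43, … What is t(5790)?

We have t(1) = 34; t(2) = 43; t(3) = 16; t(4) = 1; t(5) = 46; t(6) = 7; t(7) = 28; t(8) = 13; t(9) = 10; t(10) = 19; t(11) = 40; t(12) = 25; t(13) = 22; t(14) = 31; t(15) = 4; t(16) = 37; t(17) = 34.
The sequence repeats with period 16.
(5790 - 1) mod 16 = 13, so t(5790) = t(14) = 31.

31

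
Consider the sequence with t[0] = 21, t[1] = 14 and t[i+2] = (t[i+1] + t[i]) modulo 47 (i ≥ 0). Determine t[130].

Listing terms: t[0] = 21, t[1] = 14, t[2] = 35, t[3] = 2, t[4] = 37, t[5] = 39, t[6] = 29, t[7] = 21, t[8] = 3, t[9] = 24, t[10] = 27, t[11] = 4, t[12] = 31, t[13] = 35, t[14] = 19, t[15] = 7, t[16] = 26, t[17] = 33, t[18] = 12, t[19] = 45, t[20] = 10, t[21] = 8, t[22] = 18, t[23] = 26, t[24] = 44, t[25] = 23, t[26] = 20, t[27] = 43, t[28] = 16, t[29] = 12, t[30] = 28, t[31] = 40, t[32] = 21, t[33] = 14.
Since (t[32], t[33]) = (t[0], t[1]) = (21, 14) (two consecutive terms determine the rest), the sequence is periodic with period 32.
So t[130] = t[0 + ((130-0) mod 32)] = t[2] = 35.

35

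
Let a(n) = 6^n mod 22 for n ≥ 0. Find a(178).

Listing terms: a(0) = 1,  a(1) = 6,  a(2) = 14,  a(3) = 18,  a(4) = 20,  a(5) = 10,  a(6) = 16,  a(7) = 8,  a(8) = 4,  a(9) = 2,  a(10) = 12,  a(11) = 6.
Since a(11) = a(1) = 6, the sequence is eventually periodic: after a pre-period of length 1 it cycles with period 10.
For n ≥ 1, a(n) depends only on (n - 1) mod 10. (178 - 1) mod 10 = 7, so a(178) = a(8) = 4.

4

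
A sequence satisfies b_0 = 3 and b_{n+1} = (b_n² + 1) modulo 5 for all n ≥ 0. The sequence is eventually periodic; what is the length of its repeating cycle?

Listing terms: b_0 = 3,  b_1 = 0,  b_2 = 1,  b_3 = 2,  b_4 = 0.
Since b_4 = b_1 = 0, the sequence is eventually periodic: after a pre-period of length 1 it cycles with period 3.

3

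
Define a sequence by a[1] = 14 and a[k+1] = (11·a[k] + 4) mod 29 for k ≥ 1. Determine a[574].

12

We have a[1] = 14,  a[2] = 13,  a[3] = 2,  a[4] = 26,  a[5] = 0,  a[6] = 4,  a[7] = 19,  a[8] = 10,  a[9] = 27,  a[10] = 11,  a[11] = 9,  a[12] = 16,  a[13] = 6,  a[14] = 12,  a[15] = 20,  a[16] = 21,  a[17] = 3,  a[18] = 8,  a[19] = 5,  a[20] = 1,  a[21] = 15,  a[22] = 24,  a[23] = 7,  a[24] = 23,  a[25] = 25,  a[26] = 18,  a[27] = 28,  a[28] = 22,  a[29] = 14.
Since a[29] = a[1] = 14, the sequence is periodic with period 28.
(574 - 1) mod 28 = 13, so a[574] = a[14] = 12.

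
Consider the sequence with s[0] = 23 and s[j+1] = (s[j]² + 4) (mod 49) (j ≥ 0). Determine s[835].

Listing terms: s[0] = 23, s[1] = 43, s[2] = 40, s[3] = 36, s[4] = 26, s[5] = 43.
Since s[5] = s[1] = 43, the sequence is eventually periodic: after a pre-period of length 1 it cycles with period 4.
For j ≥ 1, s[j] depends only on (j - 1) mod 4. (835 - 1) mod 4 = 2, so s[835] = s[3] = 36.

36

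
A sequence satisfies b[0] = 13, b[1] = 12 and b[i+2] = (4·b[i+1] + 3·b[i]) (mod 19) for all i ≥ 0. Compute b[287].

Computing terms: b[0] = 13,  b[1] = 12,  b[2] = 11,  b[3] = 4,  b[4] = 11,  b[5] = 18,  b[6] = 10,  b[7] = 18,  b[8] = 7,  b[9] = 6,  b[10] = 7,  b[11] = 8,  b[12] = 15,  b[13] = 8,  b[14] = 1,  b[15] = 9,  b[16] = 1,  b[17] = 12,  b[18] = 13,  b[19] = 12.
The sequence repeats with period 18.
So b[287] = b[0 + ((287-0) mod 18)] = b[17] = 12.

12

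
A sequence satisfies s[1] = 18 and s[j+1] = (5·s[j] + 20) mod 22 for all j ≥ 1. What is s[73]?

Listing terms: s[1] = 18, s[2] = 0, s[3] = 20, s[4] = 10, s[5] = 4, s[6] = 18.
Since s[6] = s[1] = 18, the sequence is periodic with period 5.
(73 - 1) mod 5 = 2, so s[73] = s[3] = 20.

20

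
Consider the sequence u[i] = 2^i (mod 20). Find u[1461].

12

Listing terms: u[0] = 1,  u[1] = 2,  u[2] = 4,  u[3] = 8,  u[4] = 16,  u[5] = 12,  u[6] = 4.
Since u[6] = u[2] = 4, the sequence is eventually periodic: after a pre-period of length 2 it cycles with period 4.
For i ≥ 2, u[i] depends only on (i - 2) mod 4. (1461 - 2) mod 4 = 3, so u[1461] = u[5] = 12.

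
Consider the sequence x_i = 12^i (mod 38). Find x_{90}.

Computing terms: x_1 = 12,  x_2 = 30,  x_3 = 18,  x_4 = 26,  x_5 = 8,  x_6 = 20,  x_7 = 12.
The sequence repeats with period 6.
(90 - 1) mod 6 = 5, so x_{90} = x_6 = 20.

20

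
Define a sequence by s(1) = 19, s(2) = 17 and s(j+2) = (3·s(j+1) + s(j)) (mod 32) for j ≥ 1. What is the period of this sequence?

48

We have s(1) = 19, s(2) = 17, s(3) = 6, s(4) = 3, s(5) = 15, s(6) = 16, s(7) = 31, s(8) = 13, s(9) = 6, s(10) = 31, s(11) = 3, s(12) = 8, s(13) = 27, s(14) = 25, s(15) = 6, s(16) = 11, s(17) = 7, s(18) = 0, s(19) = 7, s(20) = 21, s(21) = 6, s(22) = 7, s(23) = 27, s(24) = 24, s(25) = 3, s(26) = 1, s(27) = 6, s(28) = 19, s(29) = 31, s(30) = 16, s(31) = 15, s(32) = 29, s(33) = 6, s(34) = 15, s(35) = 19, s(36) = 8, s(37) = 11, s(38) = 9, s(39) = 6, s(40) = 27, s(41) = 23, s(42) = 0, s(43) = 23, s(44) = 5, s(45) = 6, s(46) = 23, s(47) = 11, s(48) = 24, s(49) = 19, s(50) = 17.
Since (s(49), s(50)) = (s(1), s(2)) = (19, 17) (two consecutive terms determine the rest), the sequence is periodic with period 48.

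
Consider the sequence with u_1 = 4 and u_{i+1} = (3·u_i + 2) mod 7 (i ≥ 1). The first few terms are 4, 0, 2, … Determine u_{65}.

5

Computing terms: u_1 = 4; u_2 = 0; u_3 = 2; u_4 = 1; u_5 = 5; u_6 = 3; u_7 = 4.
The sequence repeats with period 6.
So u_{65} = u_{1 + ((65-1) mod 6)} = u_5 = 5.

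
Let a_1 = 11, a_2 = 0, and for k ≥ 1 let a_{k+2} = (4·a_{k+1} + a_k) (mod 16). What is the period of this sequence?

8

Listing terms: a_1 = 11, a_2 = 0, a_3 = 11, a_4 = 12, a_5 = 11, a_6 = 8, a_7 = 11, a_8 = 4, a_9 = 11, a_{10} = 0.
Since (a_9, a_{10}) = (a_1, a_2) = (11, 0) (two consecutive terms determine the rest), the sequence is periodic with period 8.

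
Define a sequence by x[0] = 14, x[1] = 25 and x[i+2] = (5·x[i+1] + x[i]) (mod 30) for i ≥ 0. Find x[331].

We have x[0] = 14,  x[1] = 25,  x[2] = 19,  x[3] = 0,  x[4] = 19,  x[5] = 5,  x[6] = 14,  x[7] = 15,  x[8] = 29,  x[9] = 10,  x[10] = 19,  x[11] = 15,  x[12] = 4,  x[13] = 5,  x[14] = 29,  x[15] = 0,  x[16] = 29,  x[17] = 25,  x[18] = 4,  x[19] = 15,  x[20] = 19,  x[21] = 20,  x[22] = 29,  x[23] = 15,  x[24] = 14,  x[25] = 25.
Since (x[24], x[25]) = (x[0], x[1]) = (14, 25) (two consecutive terms determine the rest), the sequence is periodic with period 24.
So x[331] = x[0 + ((331-0) mod 24)] = x[19] = 15.

15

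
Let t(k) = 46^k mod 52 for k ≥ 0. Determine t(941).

t(0) = 1, t(1) = 46, t(2) = 36, t(3) = 44, t(4) = 48, t(5) = 24, t(6) = 12, t(7) = 32, t(8) = 16, t(9) = 8, t(10) = 4, t(11) = 28, t(12) = 40, t(13) = 20, t(14) = 36.
Since t(14) = t(2) = 36, the sequence is eventually periodic: after a pre-period of length 2 it cycles with period 12.
For k ≥ 2, t(k) depends only on (k - 2) mod 12. (941 - 2) mod 12 = 3, so t(941) = t(5) = 24.

24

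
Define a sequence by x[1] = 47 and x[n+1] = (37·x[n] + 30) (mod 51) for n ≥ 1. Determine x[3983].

Computing terms: x[1] = 47,  x[2] = 35,  x[3] = 50,  x[4] = 44,  x[5] = 26,  x[6] = 23,  x[7] = 14,  x[8] = 38,  x[9] = 8,  x[10] = 20,  x[11] = 5,  x[12] = 11,  x[13] = 29,  x[14] = 32,  x[15] = 41,  x[16] = 17,  x[17] = 47.
Since x[17] = x[1] = 47, the sequence is periodic with period 16.
(3983 - 1) mod 16 = 14, so x[3983] = x[15] = 41.

41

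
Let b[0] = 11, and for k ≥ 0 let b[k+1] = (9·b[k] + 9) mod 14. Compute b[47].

We have b[0] = 11,  b[1] = 10,  b[2] = 1,  b[3] = 4,  b[4] = 3,  b[5] = 8,  b[6] = 11.
Since b[6] = b[0] = 11, the sequence is periodic with period 6.
So b[47] = b[0 + ((47-0) mod 6)] = b[5] = 8.

8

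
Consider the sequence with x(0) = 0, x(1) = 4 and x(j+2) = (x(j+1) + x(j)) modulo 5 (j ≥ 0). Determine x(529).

Listing terms: x(0) = 0,  x(1) = 4,  x(2) = 4,  x(3) = 3,  x(4) = 2,  x(5) = 0,  x(6) = 2,  x(7) = 2,  x(8) = 4,  x(9) = 1,  x(10) = 0,  x(11) = 1,  x(12) = 1,  x(13) = 2,  x(14) = 3,  x(15) = 0,  x(16) = 3,  x(17) = 3,  x(18) = 1,  x(19) = 4,  x(20) = 0,  x(21) = 4.
Since (x(20), x(21)) = (x(0), x(1)) = (0, 4) (two consecutive terms determine the rest), the sequence is periodic with period 20.
(529 - 0) mod 20 = 9, so x(529) = x(9) = 1.

1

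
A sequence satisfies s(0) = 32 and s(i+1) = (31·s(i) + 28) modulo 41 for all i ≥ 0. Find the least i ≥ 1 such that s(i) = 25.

6

We have s(0) = 32,  s(1) = 36,  s(2) = 37,  s(3) = 27,  s(4) = 4,  s(5) = 29,  s(6) = 25,  s(7) = 24,  s(8) = 34,  s(9) = 16,  s(10) = 32.
The sequence repeats with period 10.
The value 25 first appears (with i ≥ 1) at s(6).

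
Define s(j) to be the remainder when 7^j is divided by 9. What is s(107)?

s(0) = 1; s(1) = 7; s(2) = 4; s(3) = 1.
The sequence repeats with period 3.
(107 - 0) mod 3 = 2, so s(107) = s(2) = 4.

4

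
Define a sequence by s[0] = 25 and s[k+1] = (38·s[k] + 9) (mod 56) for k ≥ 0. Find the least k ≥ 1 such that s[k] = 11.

We have s[0] = 25; s[1] = 7; s[2] = 51; s[3] = 43; s[4] = 19; s[5] = 3; s[6] = 11; s[7] = 35; s[8] = 51.
Since s[8] = s[2] = 51, the sequence is eventually periodic: after a pre-period of length 2 it cycles with period 6.
The value 11 first appears (with k ≥ 1) at s[6].

6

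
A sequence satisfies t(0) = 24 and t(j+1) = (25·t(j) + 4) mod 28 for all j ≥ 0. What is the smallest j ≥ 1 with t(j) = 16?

1

t(0) = 24; t(1) = 16; t(2) = 12; t(3) = 24.
Since t(3) = t(0) = 24, the sequence is periodic with period 3.
The value 16 first appears (with j ≥ 1) at t(1).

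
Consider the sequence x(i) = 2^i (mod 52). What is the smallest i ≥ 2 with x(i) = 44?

9

We have x(1) = 2, x(2) = 4, x(3) = 8, x(4) = 16, x(5) = 32, x(6) = 12, x(7) = 24, x(8) = 48, x(9) = 44, x(10) = 36, x(11) = 20, x(12) = 40, x(13) = 28, x(14) = 4.
Since x(14) = x(2) = 4, the sequence is eventually periodic: after a pre-period of length 1 it cycles with period 12.
The value 44 first appears (with i ≥ 2) at x(9).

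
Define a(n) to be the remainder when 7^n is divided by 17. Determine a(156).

13

Listing terms: a(1) = 7, a(2) = 15, a(3) = 3, a(4) = 4, a(5) = 11, a(6) = 9, a(7) = 12, a(8) = 16, a(9) = 10, a(10) = 2, a(11) = 14, a(12) = 13, a(13) = 6, a(14) = 8, a(15) = 5, a(16) = 1, a(17) = 7.
Since a(17) = a(1) = 7, the sequence is periodic with period 16.
(156 - 1) mod 16 = 11, so a(156) = a(12) = 13.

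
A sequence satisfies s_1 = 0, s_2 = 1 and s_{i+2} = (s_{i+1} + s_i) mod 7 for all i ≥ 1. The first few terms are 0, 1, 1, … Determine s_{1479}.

Listing terms: s_1 = 0; s_2 = 1; s_3 = 1; s_4 = 2; s_5 = 3; s_6 = 5; s_7 = 1; s_8 = 6; s_9 = 0; s_{10} = 6; s_{11} = 6; s_{12} = 5; s_{13} = 4; s_{14} = 2; s_{15} = 6; s_{16} = 1; s_{17} = 0; s_{18} = 1.
Since (s_{17}, s_{18}) = (s_1, s_2) = (0, 1) (two consecutive terms determine the rest), the sequence is periodic with period 16.
(1479 - 1) mod 16 = 6, so s_{1479} = s_7 = 1.

1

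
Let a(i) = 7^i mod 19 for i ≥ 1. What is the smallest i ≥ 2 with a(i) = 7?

4

We have a(1) = 7,  a(2) = 11,  a(3) = 1,  a(4) = 7.
The sequence repeats with period 3.
The value 7 next appears (with i ≥ 2) at a(4).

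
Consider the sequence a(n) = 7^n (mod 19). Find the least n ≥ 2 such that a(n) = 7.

4

Listing terms: a(1) = 7; a(2) = 11; a(3) = 1; a(4) = 7.
The sequence repeats with period 3.
The value 7 next appears (with n ≥ 2) at a(4).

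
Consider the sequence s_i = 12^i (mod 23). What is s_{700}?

s_1 = 12,  s_2 = 6,  s_3 = 3,  s_4 = 13,  s_5 = 18,  s_6 = 9,  s_7 = 16,  s_8 = 8,  s_9 = 4,  s_{10} = 2,  s_{11} = 1,  s_{12} = 12.
Since s_{12} = s_1 = 12, the sequence is periodic with period 11.
(700 - 1) mod 11 = 6, so s_{700} = s_7 = 16.

16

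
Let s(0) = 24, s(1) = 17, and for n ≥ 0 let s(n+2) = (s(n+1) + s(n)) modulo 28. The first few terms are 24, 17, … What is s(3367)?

21

We have s(0) = 24,  s(1) = 17,  s(2) = 13,  s(3) = 2,  s(4) = 15,  s(5) = 17,  s(6) = 4,  s(7) = 21,  s(8) = 25,  s(9) = 18,  s(10) = 15,  s(11) = 5,  s(12) = 20,  s(13) = 25,  s(14) = 17,  s(15) = 14,  s(16) = 3,  s(17) = 17,  s(18) = 20,  s(19) = 9,  s(20) = 1,  s(21) = 10,  s(22) = 11,  s(23) = 21,  s(24) = 4,  s(25) = 25,  s(26) = 1,  s(27) = 26,  s(28) = 27,  s(29) = 25,  s(30) = 24,  s(31) = 21,  s(32) = 17,  s(33) = 10,  s(34) = 27,  s(35) = 9,  s(36) = 8,  s(37) = 17,  s(38) = 25,  s(39) = 14,  s(40) = 11,  s(41) = 25,  s(42) = 8,  s(43) = 5,  s(44) = 13,  s(45) = 18,  s(46) = 3,  s(47) = 21,  s(48) = 24,  s(49) = 17.
Since (s(48), s(49)) = (s(0), s(1)) = (24, 17) (two consecutive terms determine the rest), the sequence is periodic with period 48.
So s(3367) = s(0 + ((3367-0) mod 48)) = s(7) = 21.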